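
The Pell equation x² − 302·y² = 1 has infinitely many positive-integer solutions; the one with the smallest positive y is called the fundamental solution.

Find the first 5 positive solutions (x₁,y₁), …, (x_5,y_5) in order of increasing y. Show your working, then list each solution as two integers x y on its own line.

4276623 246092
36579008568257 2104885414632
312869258720405635599 18003602753159249380
2676047735673238042056036097 153989243234046232237072848
22888894590955867721004902116885263 1317107878734614996094061229615228

[17; 2,1,1,1,4,…,1,2,34] for √302; ℓ=16 ⇒ convergent index 15
k=0  a_k=17  p_k/q_k = 17/1
…
k=4  a_k=1  p_k/q_k = 139/8
k=5  a_k=4  p_k/q_k = 643/37
k=6  a_k=2  p_k/q_k = 1425/82
…
k=8  a_k=16  p_k/q_k = 34513/1986
…
k=10  a_k=2  p_k/q_k = 107675/6196
k=11  a_k=4  p_k/q_k = 467281/26889
…
k=14  a_k=1  p_k/q_k = 1617193/93059
k=15  a_k=2  p_k/q_k = 4276623/246092
fundamental: x₁=4276623, y₁=246092  (since 18289504284129 − 302·60561272464 = 1)
n=2: (4276623,246092)∘(4276623,246092) = (4276623·4276623+302·246092·246092, 4276623·246092+246092·4276623) = (36579008568257,2104885414632)
n=3: (36579008568257,2104885414632)∘(4276623,246092) = (4276623·36579008568257+302·246092·2104885414632, 4276623·2104885414632+246092·36579008568257) = (312869258720405635599,18003602753159249380)
n=4: (312869258720405635599,18003602753159249380)∘(4276623,246092) = (4276623·312869258720405635599+302·246092·18003602753159249380, 4276623·18003602753159249380+246092·312869258720405635599) = (2676047735673238042056036097,153989243234046232237072848)
n=5: (2676047735673238042056036097,153989243234046232237072848)∘(4276623,246092) = (4276623·2676047735673238042056036097+302·246092·153989243234046232237072848, 4276623·153989243234046232237072848+246092·2676047735673238042056036097) = (22888894590955867721004902116885263,1317107878734614996094061229615228)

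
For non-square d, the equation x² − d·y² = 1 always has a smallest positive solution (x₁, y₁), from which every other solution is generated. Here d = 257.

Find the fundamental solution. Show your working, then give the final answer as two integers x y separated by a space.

513 32

d=257: √d = [16; 32] (ℓ=1, odd), read p_1/q_1
step 0: (16, 1)  from 16·(1,0) + (0,1)
step 1: (513, 32)  from 32·(16,1) + (1,0)
fundamental: x₁=513, y₁=32  (since 263169 − 257·1024 = 1)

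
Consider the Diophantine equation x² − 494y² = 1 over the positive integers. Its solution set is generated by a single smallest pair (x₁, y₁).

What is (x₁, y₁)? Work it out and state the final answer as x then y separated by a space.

√494 = [22; 4,2,2,1,2,1,2,2,4,44, …], period ℓ=10 (even) → k=9
i=0: a=22 ⇒ p=22, q=1
i=1: a=4 ⇒ p=89, q=4
…
i=3: a=2 ⇒ p=489, q=22
i=4: a=1 ⇒ p=689, q=31
i=5: a=2 ⇒ p=1867, q=84
i=6: a=1 ⇒ p=2556, q=115
…
i=8: a=2 ⇒ p=16514, q=743
i=9: a=4 ⇒ p=73035, q=3286
→ (73035, 3286).  Check: 73035²=5334111225, 494·3286²=5334111224, difference 1.

73035 3286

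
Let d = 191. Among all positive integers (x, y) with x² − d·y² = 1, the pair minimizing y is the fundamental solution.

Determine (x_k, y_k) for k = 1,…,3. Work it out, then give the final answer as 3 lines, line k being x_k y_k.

8994000 650783
161784071999999 11706284604000
2910171887135973018000 210572647456751349217

√191 → a₀=13, period (1,4,1,1,3,…,4,1,26); ℓ=16 even so k=15
i=0: a=13 ⇒ p=13, q=1
i=1: a=1 ⇒ p=14, q=1
…
i=4: a=1 ⇒ p=152, q=11
i=5: a=3 ⇒ p=539, q=39
…
i=8: a=13 ⇒ p=40217, q=2910
…
i=12: a=1 ⇒ p=911765, q=65973
i=13: a=1 ⇒ p=1616447, q=116962
i=14: a=4 ⇒ p=7377553, q=533821
i=15: a=1 ⇒ p=8994000, q=650783
(x₁, y₁) = (8994000, 650783);  8994000² − 191·650783² = 1 ✓
(x_2, y_2) = (8994000·8994000 + 191·650783·650783, 8994000·650783 + 650783·8994000) = (161784071999999, 11706284604000)
(x_3, y_3) = (8994000·161784071999999 + 191·650783·11706284604000, 8994000·11706284604000 + 650783·161784071999999) = (2910171887135973018000, 210572647456751349217)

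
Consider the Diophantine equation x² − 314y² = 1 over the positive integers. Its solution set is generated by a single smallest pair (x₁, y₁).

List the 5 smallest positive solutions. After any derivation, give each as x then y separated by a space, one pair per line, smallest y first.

√314 → a₀=17, period (1,2,1,1,2,1,34); ℓ=7 odd so k=13
a_0=17:  p_0=17·1+0=17,  q_0=17·0+1=1
…
a_5=2:  p_5=2·124+71=319,  q_5=2·7+4=18
a_6=1:  p_6=1·319+124=443,  q_6=1·18+7=25
a_7=34:  p_7=34·443+319=15381,  q_7=34·25+18=868
…
a_9=2:  p_9=2·15824+15381=47029,  q_9=2·893+868=2654
a_10=1:  p_10=1·47029+15824=62853,  q_10=1·2654+893=3547
…
a_12=2:  p_12=2·109882+62853=282617,  q_12=2·6201+3547=15949
a_13=1:  p_13=1·282617+109882=392499,  q_13=1·15949+6201=22150
fundamental: x₁=392499, y₁=22150  (since 154055465001 − 314·490622500 = 1)
k=2:  x_2 = 392499·392499+314·22150·22150 = 308110930001,  y_2 = 392499·22150+22150·392499 = 17387705700
k=3:  x_3 = 392499·308110930001+314·22150·17387705700 = 241866463828532499,  y_3 = 392499·17387705700+22150·308110930001 = 13649314199066450
k=4:  x_4 = 392499·241866463828532499+314·22150·13649314199066450 = 189864690372162243720001,  y_4 = 392499·13649314199066450+22150·241866463828532499 = 10714684347621377411400
k=5:  x_5 = 392499·189864690372162243720001+314·22150·10714684347621377411400 = 149043402212524750531884812499,  y_5 = 392499·10714684347621377411400+22150·189864690372162243720001 = 8411005783500436710995110750

392499 22150
308110930001 17387705700
241866463828532499 13649314199066450
189864690372162243720001 10714684347621377411400
149043402212524750531884812499 8411005783500436710995110750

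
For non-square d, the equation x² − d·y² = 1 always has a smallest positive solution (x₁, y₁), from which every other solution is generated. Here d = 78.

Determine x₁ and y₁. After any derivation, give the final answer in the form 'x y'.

53 6

d=78: √d = [8; 1,4,1,16] (ℓ=4, even), read p_3/q_3
step 0: (8, 1)  from 8·(1,0) + (0,1)
…
step 2: (44, 5)  from 4·(9,1) + (8,1)
step 3: (53, 6)  from 1·(44,5) + (9,1)
(x₁, y₁) = (53, 6);  53² − 78·6² = 1 ✓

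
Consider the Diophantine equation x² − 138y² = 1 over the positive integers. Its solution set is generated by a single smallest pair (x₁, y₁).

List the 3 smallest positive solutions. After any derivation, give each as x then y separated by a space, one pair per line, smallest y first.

d=138: √d = [11; 1,2,1,22] (ℓ=4, even), read p_3/q_3
i=0: a=11 ⇒ p=11, q=1
…
i=2: a=2 ⇒ p=35, q=3
i=3: a=1 ⇒ p=47, q=4
(x₁, y₁) = (47, 4);  47² − 138·4² = 1 ✓
k=2:  x_2 = 47·47+138·4·4 = 4417,  y_2 = 47·4+4·47 = 376
k=3:  x_3 = 47·4417+138·4·376 = 415151,  y_3 = 47·376+4·4417 = 35340

47 4
4417 376
415151 35340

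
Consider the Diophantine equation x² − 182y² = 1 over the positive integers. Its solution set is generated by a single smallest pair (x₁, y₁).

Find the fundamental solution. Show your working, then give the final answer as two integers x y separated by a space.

27 2

√182 → a₀=13, period (2,26); ℓ=2 even so k=1
i=0: a=13 ⇒ p=13, q=1
i=1: a=2 ⇒ p=27, q=2
fundamental: x₁=27, y₁=2  (since 729 − 182·4 = 1)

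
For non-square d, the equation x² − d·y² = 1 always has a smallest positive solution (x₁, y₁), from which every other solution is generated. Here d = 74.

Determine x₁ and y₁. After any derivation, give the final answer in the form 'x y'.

3699 430

√74 → a₀=8, period (1,1,1,1,16); ℓ=5 odd so k=9
a_0=8:  p_0=8·1+0=8,  q_0=8·0+1=1
a_1=1:  p_1=1·8+1=9,  q_1=1·1+0=1
…
a_3=1:  p_3=1·17+9=26,  q_3=1·2+1=3
…
a_5=16:  p_5=16·43+26=714,  q_5=16·5+3=83
…
a_7=1:  p_7=1·757+714=1471,  q_7=1·88+83=171
a_8=1:  p_8=1·1471+757=2228,  q_8=1·171+88=259
a_9=1:  p_9=1·2228+1471=3699,  q_9=1·259+171=430
fundamental: x₁=3699, y₁=430  (since 13682601 − 74·184900 = 1)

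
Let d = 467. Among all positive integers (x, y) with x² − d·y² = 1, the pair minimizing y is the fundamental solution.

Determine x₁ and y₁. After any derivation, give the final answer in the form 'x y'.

1625626 75225

√467 → a₀=21, period (1,1,1,1,3,…,1,1,42); ℓ=14 even so k=13
k=0  a_k=21  p_k/q_k = 21/1
k=1  a_k=1  p_k/q_k = 22/1
…
k=3  a_k=1  p_k/q_k = 65/3
…
k=5  a_k=3  p_k/q_k = 389/18
…
k=7  a_k=21  p_k/q_k = 27164/1257
…
k=9  a_k=3  p_k/q_k = 275465/12747
k=10  a_k=1  p_k/q_k = 358232/16577
k=11  a_k=1  p_k/q_k = 633697/29324
k=12  a_k=1  p_k/q_k = 991929/45901
k=13  a_k=1  p_k/q_k = 1625626/75225
→ (1625626, 75225).  Check: 1625626²=2642659891876, 467·75225²=2642659891875, difference 1.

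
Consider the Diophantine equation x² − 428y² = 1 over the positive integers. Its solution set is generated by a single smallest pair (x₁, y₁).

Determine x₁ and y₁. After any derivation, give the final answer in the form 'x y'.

1850887 89466

√428 = [20; 1,2,4,1,5,10,5,1,4,2,1,40, …], period ℓ=12 (even) → k=11
step 0: (20, 1)  from 20·(1,0) + (0,1)
step 1: (21, 1)  from 1·(20,1) + (1,0)
step 2: (62, 3)  from 2·(21,1) + (20,1)
step 3: (269, 13)  from 4·(62,3) + (21,1)
step 4: (331, 16)  from 1·(269,13) + (62,3)
step 5: (1924, 93)  from 5·(331,16) + (269,13)
step 6: (19571, 946)  from 10·(1924,93) + (331,16)
…
step 8: (119350, 5769)  from 1·(99779,4823) + (19571,946)
step 9: (577179, 27899)  from 4·(119350,5769) + (99779,4823)
step 10: (1273708, 61567)  from 2·(577179,27899) + (119350,5769)
step 11: (1850887, 89466)  from 1·(1273708,61567) + (577179,27899)
fundamental: x₁=1850887, y₁=89466  (since 3425782686769 − 428·8004165156 = 1)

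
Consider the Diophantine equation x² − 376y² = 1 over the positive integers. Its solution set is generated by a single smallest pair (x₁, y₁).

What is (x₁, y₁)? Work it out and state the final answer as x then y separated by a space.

2143295 110532

√376 = [19; 2,1,1,3,1,…,1,2,38, …], period ℓ=16 (even) → k=15
i=0: a=19 ⇒ p=19, q=1
…
i=2: a=1 ⇒ p=58, q=3
…
i=6: a=2 ⇒ p=1241, q=64
…
i=8: a=4 ⇒ p=12953, q=668
…
i=12: a=3 ⇒ p=368986, q=19029
i=13: a=1 ⇒ p=468441, q=24158
i=14: a=1 ⇒ p=837427, q=43187
i=15: a=2 ⇒ p=2143295, q=110532
→ (2143295, 110532).  Check: 2143295²=4593713457025, 376·110532²=4593713457024, difference 1.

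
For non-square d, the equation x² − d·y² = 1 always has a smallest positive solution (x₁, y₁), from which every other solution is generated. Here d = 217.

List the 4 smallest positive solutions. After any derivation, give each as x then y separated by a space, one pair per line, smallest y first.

3844063 260952
29553640695937 2006231855952
227212113429087499999 15424163293772565000
1746835356769087211376615937 118582910847096488831334048

[14; 1,2,1,2,1,…,2,1,28] for √217; ℓ=16 ⇒ convergent index 15
step 0: (14, 1)  from 14·(1,0) + (0,1)
…
step 6: (383, 26)  from 1·(221,15) + (162,11)
step 7: (3668, 249)  from 9·(383,26) + (221,15)
…
step 9: (139163, 9447)  from 9·(15055,1022) + (3668,249)
…
step 12: (740980, 50301)  from 2·(293381,19916) + (154218,10469)
…
step 14: (2809702, 190735)  from 2·(1034361,70217) + (740980,50301)
step 15: (3844063, 260952)  from 1·(2809702,190735) + (1034361,70217)
→ (3844063, 260952).  Check: 3844063²=14776820347969, 217·260952²=14776820347968, difference 1.
n=2: (3844063,260952)∘(3844063,260952) = (3844063·3844063+217·260952·260952, 3844063·260952+260952·3844063) = (29553640695937,2006231855952)
n=3: (29553640695937,2006231855952)∘(3844063,260952) = (3844063·29553640695937+217·260952·2006231855952, 3844063·2006231855952+260952·29553640695937) = (227212113429087499999,15424163293772565000)
n=4: (227212113429087499999,15424163293772565000)∘(3844063,260952) = (3844063·227212113429087499999+217·260952·15424163293772565000, 3844063·15424163293772565000+260952·227212113429087499999) = (1746835356769087211376615937,118582910847096488831334048)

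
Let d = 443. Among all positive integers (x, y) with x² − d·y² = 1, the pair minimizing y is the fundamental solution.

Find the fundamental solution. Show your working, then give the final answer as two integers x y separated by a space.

442 21

√443 = [21; 21,42, …], period ℓ=2 (even) → k=1
k=0  a_k=21  p_k/q_k = 21/1
k=1  a_k=21  p_k/q_k = 442/21
(x₁, y₁) = (442, 21);  442² − 443·21² = 1 ✓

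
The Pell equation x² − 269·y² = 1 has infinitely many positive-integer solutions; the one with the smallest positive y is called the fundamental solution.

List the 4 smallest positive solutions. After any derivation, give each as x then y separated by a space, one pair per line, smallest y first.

13449 820
361751201 22056360
9730383791049 593271970460
261727862849884801 15957829439376720

√269 = [16; 2,2,32, …], period ℓ=3 (odd) → k=5
k=0  a_k=16  p_k/q_k = 16/1
k=1  a_k=2  p_k/q_k = 33/2
k=2  a_k=2  p_k/q_k = 82/5
k=3  a_k=32  p_k/q_k = 2657/162
k=4  a_k=2  p_k/q_k = 5396/329
k=5  a_k=2  p_k/q_k = 13449/820
fundamental: x₁=13449, y₁=820  (since 180875601 − 269·672400 = 1)
(x_2, y_2) = (13449·13449 + 269·820·820, 13449·820 + 820·13449) = (361751201, 22056360)
(x_3, y_3) = (13449·361751201 + 269·820·22056360, 13449·22056360 + 820·361751201) = (9730383791049, 593271970460)
(x_4, y_4) = (13449·9730383791049 + 269·820·593271970460, 13449·593271970460 + 820·9730383791049) = (261727862849884801, 15957829439376720)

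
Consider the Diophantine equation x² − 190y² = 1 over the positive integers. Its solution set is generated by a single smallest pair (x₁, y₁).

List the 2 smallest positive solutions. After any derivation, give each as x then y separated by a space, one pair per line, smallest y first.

52021 3774
5412368881 392654508

√190 = [13; 1,3,1,1,1,…,3,1,26, …], period ℓ=14 (even) → k=13
a_0=13:  p_0=13·1+0=13,  q_0=13·0+1=1
…
a_2=3:  p_2=3·14+13=55,  q_2=3·1+1=4
a_3=1:  p_3=1·55+14=69,  q_3=1·4+1=5
a_4=1:  p_4=1·69+55=124,  q_4=1·5+4=9
…
a_6=2:  p_6=2·193+124=510,  q_6=2·14+9=37
a_7=2:  p_7=2·510+193=1213,  q_7=2·37+14=88
a_8=2:  p_8=2·1213+510=2936,  q_8=2·88+37=213
…
a_10=1:  p_10=1·4149+2936=7085,  q_10=1·301+213=514
a_11=1:  p_11=1·7085+4149=11234,  q_11=1·514+301=815
a_12=3:  p_12=3·11234+7085=40787,  q_12=3·815+514=2959
a_13=1:  p_13=1·40787+11234=52021,  q_13=1·2959+815=3774
fundamental: x₁=52021, y₁=3774  (since 2706184441 − 190·14243076 = 1)
n=2: (52021,3774)∘(52021,3774) = (52021·52021+190·3774·3774, 52021·3774+3774·52021) = (5412368881,392654508)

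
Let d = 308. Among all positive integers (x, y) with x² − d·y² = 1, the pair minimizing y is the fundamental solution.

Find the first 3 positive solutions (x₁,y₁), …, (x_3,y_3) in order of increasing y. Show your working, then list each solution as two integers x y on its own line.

√308 = [17; 1,1,4,1,1,34, …], period ℓ=6 (even) → k=5
i=0: a=17 ⇒ p=17, q=1
i=1: a=1 ⇒ p=18, q=1
…
i=3: a=4 ⇒ p=158, q=9
i=4: a=1 ⇒ p=193, q=11
i=5: a=1 ⇒ p=351, q=20
(x₁, y₁) = (351, 20);  351² − 308·20² = 1 ✓
n=2: (351,20)∘(351,20) = (351·351+308·20·20, 351·20+20·351) = (246401,14040)
n=3: (246401,14040)∘(351,20) = (351·246401+308·20·14040, 351·14040+20·246401) = (172973151,9856060)

351 20
246401 14040
172973151 9856060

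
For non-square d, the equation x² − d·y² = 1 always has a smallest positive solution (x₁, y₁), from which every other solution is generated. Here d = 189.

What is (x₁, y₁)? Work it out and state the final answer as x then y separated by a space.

d=189: √d = [13; 1,2,1,26] (ℓ=4, even), read p_3/q_3
k=0  a_k=13  p_k/q_k = 13/1
…
k=2  a_k=2  p_k/q_k = 41/3
k=3  a_k=1  p_k/q_k = 55/4
fundamental: x₁=55, y₁=4  (since 3025 − 189·16 = 1)

55 4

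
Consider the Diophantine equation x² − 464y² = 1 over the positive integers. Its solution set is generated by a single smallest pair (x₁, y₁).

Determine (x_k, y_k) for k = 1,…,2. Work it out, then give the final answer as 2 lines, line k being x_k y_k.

9801 455
192119201 8918910

d=464: √d = [21; 1,1,5,1,1,1,5,1,1,42] (ℓ=10, even), read p_9/q_9
step 0: (21, 1)  from 21·(1,0) + (0,1)
…
step 3: (237, 11)  from 5·(43,2) + (22,1)
…
step 5: (517, 24)  from 1·(280,13) + (237,11)
…
step 8: (5299, 246)  from 1·(4502,209) + (797,37)
step 9: (9801, 455)  from 1·(5299,246) + (4502,209)
→ (9801, 455).  Check: 9801²=96059601, 464·455²=96059600, difference 1.
(x_2, y_2) = (9801·9801 + 464·455·455, 9801·455 + 455·9801) = (192119201, 8918910)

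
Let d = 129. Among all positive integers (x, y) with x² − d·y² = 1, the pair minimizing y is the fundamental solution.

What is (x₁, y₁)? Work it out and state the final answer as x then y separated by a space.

16855 1484

[11; 2,1,3,1,6,1,3,1,2,22] for √129; ℓ=10 ⇒ convergent index 9
a_0=11:  p_0=11·1+0=11,  q_0=11·0+1=1
…
a_3=3:  p_3=3·34+23=125,  q_3=3·3+2=11
a_4=1:  p_4=1·125+34=159,  q_4=1·11+3=14
…
a_6=1:  p_6=1·1079+159=1238,  q_6=1·95+14=109
a_7=3:  p_7=3·1238+1079=4793,  q_7=3·109+95=422
a_8=1:  p_8=1·4793+1238=6031,  q_8=1·422+109=531
a_9=2:  p_9=2·6031+4793=16855,  q_9=2·531+422=1484
→ (16855, 1484).  Check: 16855²=284091025, 129·1484²=284091024, difference 1.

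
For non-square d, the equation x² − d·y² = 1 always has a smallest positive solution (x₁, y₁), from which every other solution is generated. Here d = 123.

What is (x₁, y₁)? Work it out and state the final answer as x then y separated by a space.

122 11

d=123: √d = [11; 11,22] (ℓ=2, even), read p_1/q_1
a_0=11:  p_0=11·1+0=11,  q_0=11·0+1=1
a_1=11:  p_1=11·11+1=122,  q_1=11·1+0=11
(x₁, y₁) = (122, 11);  122² − 123·11² = 1 ✓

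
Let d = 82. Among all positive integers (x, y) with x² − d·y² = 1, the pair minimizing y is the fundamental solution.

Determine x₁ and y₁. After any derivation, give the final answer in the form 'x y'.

d=82: √d = [9; 18] (ℓ=1, odd), read p_1/q_1
step 0: (9, 1)  from 9·(1,0) + (0,1)
step 1: (163, 18)  from 18·(9,1) + (1,0)
(x₁, y₁) = (163, 18);  163² − 82·18² = 1 ✓

163 18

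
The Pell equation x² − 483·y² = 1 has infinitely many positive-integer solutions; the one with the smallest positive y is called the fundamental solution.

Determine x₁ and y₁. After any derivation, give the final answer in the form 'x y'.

[21; 1,42] for √483; ℓ=2 ⇒ convergent index 1
i=0: a=21 ⇒ p=21, q=1
i=1: a=1 ⇒ p=22, q=1
fundamental: x₁=22, y₁=1  (since 484 − 483·1 = 1)

22 1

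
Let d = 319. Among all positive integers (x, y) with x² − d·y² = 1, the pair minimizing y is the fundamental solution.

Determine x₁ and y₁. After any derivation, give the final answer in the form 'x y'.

√319 → a₀=17, period (1,6,5,1,4,…,6,1,34); ℓ=14 even so k=13
a_0=17:  p_0=17·1+0=17,  q_0=17·0+1=1
a_1=1:  p_1=1·17+1=18,  q_1=1·1+0=1
a_2=6:  p_2=6·18+17=125,  q_2=6·1+1=7
a_3=5:  p_3=5·125+18=643,  q_3=5·7+1=36
a_4=1:  p_4=1·643+125=768,  q_4=1·36+7=43
a_5=4:  p_5=4·768+643=3715,  q_5=4·43+36=208
a_6=3:  p_6=3·3715+768=11913,  q_6=3·208+43=667
a_7=1:  p_7=1·11913+3715=15628,  q_7=1·667+208=875
a_8=3:  p_8=3·15628+11913=58797,  q_8=3·875+667=3292
a_9=4:  p_9=4·58797+15628=250816,  q_9=4·3292+875=14043
a_10=1:  p_10=1·250816+58797=309613,  q_10=1·14043+3292=17335
a_11=5:  p_11=5·309613+250816=1798881,  q_11=5·17335+14043=100718
a_12=6:  p_12=6·1798881+309613=11102899,  q_12=6·100718+17335=621643
a_13=1:  p_13=1·11102899+1798881=12901780,  q_13=1·621643+100718=722361
→ (12901780, 722361).  Check: 12901780²=166455927168400, 319·722361²=166455927168399, difference 1.

12901780 722361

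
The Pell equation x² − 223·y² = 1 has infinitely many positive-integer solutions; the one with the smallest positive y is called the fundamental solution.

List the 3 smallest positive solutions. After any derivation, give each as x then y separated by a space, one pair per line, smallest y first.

[14; 1,13,1,28] for √223; ℓ=4 ⇒ convergent index 3
i=0: a=14 ⇒ p=14, q=1
i=1: a=1 ⇒ p=15, q=1
i=2: a=13 ⇒ p=209, q=14
i=3: a=1 ⇒ p=224, q=15
(x₁, y₁) = (224, 15);  224² − 223·15² = 1 ✓
k=2:  x_2 = 224·224+223·15·15 = 100351,  y_2 = 224·15+15·224 = 6720
k=3:  x_3 = 224·100351+223·15·6720 = 44957024,  y_3 = 224·6720+15·100351 = 3010545

224 15
100351 6720
44957024 3010545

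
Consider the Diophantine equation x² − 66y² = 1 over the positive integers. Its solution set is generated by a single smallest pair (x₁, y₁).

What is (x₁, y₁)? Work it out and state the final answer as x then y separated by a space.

65 8

√66 = [8; 8,16, …], period ℓ=2 (even) → k=1
k=0  a_k=8  p_k/q_k = 8/1
k=1  a_k=8  p_k/q_k = 65/8
→ (65, 8).  Check: 65²=4225, 66·8²=4224, difference 1.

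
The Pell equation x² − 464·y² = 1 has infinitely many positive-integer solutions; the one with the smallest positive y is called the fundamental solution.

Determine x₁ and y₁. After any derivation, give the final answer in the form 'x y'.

9801 455

√464 → a₀=21, period (1,1,5,1,1,1,5,1,1,42); ℓ=10 even so k=9
k=0  a_k=21  p_k/q_k = 21/1
…
k=2  a_k=1  p_k/q_k = 43/2
k=3  a_k=5  p_k/q_k = 237/11
k=4  a_k=1  p_k/q_k = 280/13
k=5  a_k=1  p_k/q_k = 517/24
k=6  a_k=1  p_k/q_k = 797/37
k=7  a_k=5  p_k/q_k = 4502/209
k=8  a_k=1  p_k/q_k = 5299/246
k=9  a_k=1  p_k/q_k = 9801/455
→ (9801, 455).  Check: 9801²=96059601, 464·455²=96059600, difference 1.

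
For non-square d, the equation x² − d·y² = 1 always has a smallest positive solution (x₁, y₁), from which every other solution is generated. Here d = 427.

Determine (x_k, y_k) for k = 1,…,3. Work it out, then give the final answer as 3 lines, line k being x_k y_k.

62 3
7687 372
953126 46125

√427 → a₀=20, period (1,1,1,40); ℓ=4 even so k=3
a_0=20:  p_0=20·1+0=20,  q_0=20·0+1=1
a_1=1:  p_1=1·20+1=21,  q_1=1·1+0=1
a_2=1:  p_2=1·21+20=41,  q_2=1·1+1=2
a_3=1:  p_3=1·41+21=62,  q_3=1·2+1=3
fundamental: x₁=62, y₁=3  (since 3844 − 427·9 = 1)
n=2: (62,3)∘(62,3) = (62·62+427·3·3, 62·3+3·62) = (7687,372)
n=3: (7687,372)∘(62,3) = (62·7687+427·3·372, 62·372+3·7687) = (953126,46125)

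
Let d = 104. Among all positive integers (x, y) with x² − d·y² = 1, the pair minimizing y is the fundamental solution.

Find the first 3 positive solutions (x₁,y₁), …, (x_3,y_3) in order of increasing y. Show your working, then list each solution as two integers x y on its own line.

51 5
5201 510
530451 52015

√104 = [10; 5,20, …], period ℓ=2 (even) → k=1
step 0: (10, 1)  from 10·(1,0) + (0,1)
step 1: (51, 5)  from 5·(10,1) + (1,0)
fundamental: x₁=51, y₁=5  (since 2601 − 104·25 = 1)
k=2:  x_2 = 51·51+104·5·5 = 5201,  y_2 = 51·5+5·51 = 510
k=3:  x_3 = 51·5201+104·5·510 = 530451,  y_3 = 51·510+5·5201 = 52015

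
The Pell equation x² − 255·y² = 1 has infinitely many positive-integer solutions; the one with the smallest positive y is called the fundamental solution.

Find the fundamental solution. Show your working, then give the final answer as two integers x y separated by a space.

√255 = [15; 1,30, …], period ℓ=2 (even) → k=1
k=0  a_k=15  p_k/q_k = 15/1
k=1  a_k=1  p_k/q_k = 16/1
fundamental: x₁=16, y₁=1  (since 256 − 255·1 = 1)

16 1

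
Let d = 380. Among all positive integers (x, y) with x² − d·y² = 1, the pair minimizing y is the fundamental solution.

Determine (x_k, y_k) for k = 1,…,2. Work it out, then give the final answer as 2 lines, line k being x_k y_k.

√380 → a₀=19, period (2,38); ℓ=2 even so k=1
step 0: (19, 1)  from 19·(1,0) + (0,1)
step 1: (39, 2)  from 2·(19,1) + (1,0)
(x₁, y₁) = (39, 2);  39² − 380·2² = 1 ✓
(x_2, y_2) = (39·39 + 380·2·2, 39·2 + 2·39) = (3041, 156)

39 2
3041 156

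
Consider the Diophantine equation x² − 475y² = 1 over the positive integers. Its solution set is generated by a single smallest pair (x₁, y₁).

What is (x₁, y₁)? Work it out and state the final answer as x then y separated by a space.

57799 2652

√475 = [21; 1,3,1,6,2,6,1,3,1,42, …], period ℓ=10 (even) → k=9
i=0: a=21 ⇒ p=21, q=1
…
i=3: a=1 ⇒ p=109, q=5
…
i=6: a=6 ⇒ p=10287, q=472
…
i=8: a=3 ⇒ p=45921, q=2107
i=9: a=1 ⇒ p=57799, q=2652
(x₁, y₁) = (57799, 2652);  57799² − 475·2652² = 1 ✓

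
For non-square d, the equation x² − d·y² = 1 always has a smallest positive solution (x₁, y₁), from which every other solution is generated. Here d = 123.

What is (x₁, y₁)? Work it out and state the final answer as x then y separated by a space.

√123 = [11; 11,22, …], period ℓ=2 (even) → k=1
step 0: (11, 1)  from 11·(1,0) + (0,1)
step 1: (122, 11)  from 11·(11,1) + (1,0)
fundamental: x₁=122, y₁=11  (since 14884 − 123·121 = 1)

122 11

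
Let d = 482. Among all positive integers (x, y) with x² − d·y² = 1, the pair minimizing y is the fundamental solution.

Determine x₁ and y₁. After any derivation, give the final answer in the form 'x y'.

d=482: √d = [21; 1,20,1,42] (ℓ=4, even), read p_3/q_3
a_0=21:  p_0=21·1+0=21,  q_0=21·0+1=1
a_1=1:  p_1=1·21+1=22,  q_1=1·1+0=1
a_2=20:  p_2=20·22+21=461,  q_2=20·1+1=21
a_3=1:  p_3=1·461+22=483,  q_3=1·21+1=22
(x₁, y₁) = (483, 22);  483² − 482·22² = 1 ✓

483 22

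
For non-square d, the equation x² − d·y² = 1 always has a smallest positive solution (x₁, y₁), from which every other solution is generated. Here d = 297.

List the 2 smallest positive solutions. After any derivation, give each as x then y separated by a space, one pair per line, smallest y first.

48599 2820
4723725601 274098360

√297 → a₀=17, period (4,3,1,1,2,1,1,3,4,34); ℓ=10 even so k=9
k=0  a_k=17  p_k/q_k = 17/1
…
k=4  a_k=1  p_k/q_k = 517/30
k=5  a_k=2  p_k/q_k = 1327/77
k=6  a_k=1  p_k/q_k = 1844/107
k=7  a_k=1  p_k/q_k = 3171/184
k=8  a_k=3  p_k/q_k = 11357/659
k=9  a_k=4  p_k/q_k = 48599/2820
→ (48599, 2820).  Check: 48599²=2361862801, 297·2820²=2361862800, difference 1.
(x_2, y_2) = (48599·48599 + 297·2820·2820, 48599·2820 + 2820·48599) = (4723725601, 274098360)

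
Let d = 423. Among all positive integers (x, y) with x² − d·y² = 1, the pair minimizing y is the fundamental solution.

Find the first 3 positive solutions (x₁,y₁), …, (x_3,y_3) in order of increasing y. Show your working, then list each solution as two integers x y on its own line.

√423 = [20; 1,1,3,4,3,1,1,40, …], period ℓ=8 (even) → k=7
k=0  a_k=20  p_k/q_k = 20/1
k=1  a_k=1  p_k/q_k = 21/1
k=2  a_k=1  p_k/q_k = 41/2
…
k=5  a_k=3  p_k/q_k = 1995/97
k=6  a_k=1  p_k/q_k = 2612/127
k=7  a_k=1  p_k/q_k = 4607/224
→ (4607, 224).  Check: 4607²=21224449, 423·224²=21224448, difference 1.
(x_2, y_2) = (4607·4607 + 423·224·224, 4607·224 + 224·4607) = (42448897, 2063936)
(x_3, y_3) = (4607·42448897 + 423·224·2063936, 4607·2063936 + 224·42448897) = (391124132351, 19017106080)

4607 224
42448897 2063936
391124132351 19017106080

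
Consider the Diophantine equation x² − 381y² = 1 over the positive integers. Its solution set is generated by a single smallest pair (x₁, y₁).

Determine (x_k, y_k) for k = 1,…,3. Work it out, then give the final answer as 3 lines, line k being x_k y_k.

√381 → a₀=19, period (1,1,12,1,1,38); ℓ=6 even so k=5
k=0  a_k=19  p_k/q_k = 19/1
…
k=2  a_k=1  p_k/q_k = 39/2
k=3  a_k=12  p_k/q_k = 488/25
k=4  a_k=1  p_k/q_k = 527/27
k=5  a_k=1  p_k/q_k = 1015/52
(x₁, y₁) = (1015, 52);  1015² − 381·52² = 1 ✓
(x_2, y_2) = (1015·1015 + 381·52·52, 1015·52 + 52·1015) = (2060449, 105560)
(x_3, y_3) = (1015·2060449 + 381·52·105560, 1015·105560 + 52·2060449) = (4182710455, 214286748)

1015 52
2060449 105560
4182710455 214286748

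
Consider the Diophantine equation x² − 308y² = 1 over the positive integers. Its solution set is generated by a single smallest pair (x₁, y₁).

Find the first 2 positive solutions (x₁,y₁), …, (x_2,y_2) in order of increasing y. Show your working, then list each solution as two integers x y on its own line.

d=308: √d = [17; 1,1,4,1,1,34] (ℓ=6, even), read p_5/q_5
k=0  a_k=17  p_k/q_k = 17/1
k=1  a_k=1  p_k/q_k = 18/1
…
k=3  a_k=4  p_k/q_k = 158/9
k=4  a_k=1  p_k/q_k = 193/11
k=5  a_k=1  p_k/q_k = 351/20
→ (351, 20).  Check: 351²=123201, 308·20²=123200, difference 1.
n=2: (351,20)∘(351,20) = (351·351+308·20·20, 351·20+20·351) = (246401,14040)

351 20
246401 14040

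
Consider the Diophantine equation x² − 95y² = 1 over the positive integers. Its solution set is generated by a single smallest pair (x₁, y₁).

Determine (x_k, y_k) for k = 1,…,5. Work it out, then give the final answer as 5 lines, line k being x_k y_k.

39 4
3041 312
237159 24332
18495361 1897584
1442400999 147987220

√95 = [9; 1,2,1,18, …], period ℓ=4 (even) → k=3
step 0: (9, 1)  from 9·(1,0) + (0,1)
step 1: (10, 1)  from 1·(9,1) + (1,0)
step 2: (29, 3)  from 2·(10,1) + (9,1)
step 3: (39, 4)  from 1·(29,3) + (10,1)
fundamental: x₁=39, y₁=4  (since 1521 − 95·16 = 1)
(x_2, y_2) = (39·39 + 95·4·4, 39·4 + 4·39) = (3041, 312)
(x_3, y_3) = (39·3041 + 95·4·312, 39·312 + 4·3041) = (237159, 24332)
(x_4, y_4) = (39·237159 + 95·4·24332, 39·24332 + 4·237159) = (18495361, 1897584)
(x_5, y_5) = (39·18495361 + 95·4·1897584, 39·1897584 + 4·18495361) = (1442400999, 147987220)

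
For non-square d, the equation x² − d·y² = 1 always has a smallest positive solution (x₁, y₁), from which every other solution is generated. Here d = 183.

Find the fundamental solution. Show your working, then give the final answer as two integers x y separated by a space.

487 36

√183 → a₀=13, period (1,1,8,1,1,26); ℓ=6 even so k=5
a_0=13:  p_0=13·1+0=13,  q_0=13·0+1=1
a_1=1:  p_1=1·13+1=14,  q_1=1·1+0=1
a_2=1:  p_2=1·14+13=27,  q_2=1·1+1=2
a_3=8:  p_3=8·27+14=230,  q_3=8·2+1=17
a_4=1:  p_4=1·230+27=257,  q_4=1·17+2=19
a_5=1:  p_5=1·257+230=487,  q_5=1·19+17=36
fundamental: x₁=487, y₁=36  (since 237169 − 183·1296 = 1)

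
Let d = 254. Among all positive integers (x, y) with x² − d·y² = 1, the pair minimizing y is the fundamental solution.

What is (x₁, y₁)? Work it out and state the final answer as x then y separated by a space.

255 16

√254 → a₀=15, period (1,14,1,30); ℓ=4 even so k=3
i=0: a=15 ⇒ p=15, q=1
i=1: a=1 ⇒ p=16, q=1
i=2: a=14 ⇒ p=239, q=15
i=3: a=1 ⇒ p=255, q=16
fundamental: x₁=255, y₁=16  (since 65025 − 254·256 = 1)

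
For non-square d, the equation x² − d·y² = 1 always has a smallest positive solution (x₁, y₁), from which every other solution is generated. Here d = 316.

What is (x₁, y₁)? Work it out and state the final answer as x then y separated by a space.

12799 720

√316 = [17; 1,3,2,8,2,3,1,34, …], period ℓ=8 (even) → k=7
step 0: (17, 1)  from 17·(1,0) + (0,1)
step 1: (18, 1)  from 1·(17,1) + (1,0)
step 2: (71, 4)  from 3·(18,1) + (17,1)
step 3: (160, 9)  from 2·(71,4) + (18,1)
step 4: (1351, 76)  from 8·(160,9) + (71,4)
step 5: (2862, 161)  from 2·(1351,76) + (160,9)
step 6: (9937, 559)  from 3·(2862,161) + (1351,76)
step 7: (12799, 720)  from 1·(9937,559) + (2862,161)
→ (12799, 720).  Check: 12799²=163814401, 316·720²=163814400, difference 1.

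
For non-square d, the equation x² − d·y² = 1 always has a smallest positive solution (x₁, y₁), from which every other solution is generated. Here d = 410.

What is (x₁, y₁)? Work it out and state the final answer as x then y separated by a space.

81 4

d=410: √d = [20; 4,40] (ℓ=2, even), read p_1/q_1
step 0: (20, 1)  from 20·(1,0) + (0,1)
step 1: (81, 4)  from 4·(20,1) + (1,0)
fundamental: x₁=81, y₁=4  (since 6561 − 410·16 = 1)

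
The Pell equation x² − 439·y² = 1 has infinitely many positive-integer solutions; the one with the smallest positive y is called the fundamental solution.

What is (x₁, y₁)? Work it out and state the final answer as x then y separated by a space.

[20; 1,19,1,40] for √439; ℓ=4 ⇒ convergent index 3
i=0: a=20 ⇒ p=20, q=1
i=1: a=1 ⇒ p=21, q=1
i=2: a=19 ⇒ p=419, q=20
i=3: a=1 ⇒ p=440, q=21
(x₁, y₁) = (440, 21);  440² − 439·21² = 1 ✓

440 21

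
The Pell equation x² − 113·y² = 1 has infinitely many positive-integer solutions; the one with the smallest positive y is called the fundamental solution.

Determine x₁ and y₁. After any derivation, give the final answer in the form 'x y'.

1204353 113296

√113 → a₀=10, period (1,1,1,2,2,1,1,1,20); ℓ=9 odd so k=17
step 0: (10, 1)  from 10·(1,0) + (0,1)
step 1: (11, 1)  from 1·(10,1) + (1,0)
step 2: (21, 2)  from 1·(11,1) + (10,1)
step 3: (32, 3)  from 1·(21,2) + (11,1)
step 4: (85, 8)  from 2·(32,3) + (21,2)
…
step 7: (489, 46)  from 1·(287,27) + (202,19)
step 8: (776, 73)  from 1·(489,46) + (287,27)
…
step 10: (16785, 1579)  from 1·(16009,1506) + (776,73)
step 11: (32794, 3085)  from 1·(16785,1579) + (16009,1506)
step 12: (49579, 4664)  from 1·(32794,3085) + (16785,1579)
step 13: (131952, 12413)  from 2·(49579,4664) + (32794,3085)
step 14: (313483, 29490)  from 2·(131952,12413) + (49579,4664)
step 15: (445435, 41903)  from 1·(313483,29490) + (131952,12413)
step 16: (758918, 71393)  from 1·(445435,41903) + (313483,29490)
step 17: (1204353, 113296)  from 1·(758918,71393) + (445435,41903)
→ (1204353, 113296).  Check: 1204353²=1450466148609, 113·113296²=1450466148608, difference 1.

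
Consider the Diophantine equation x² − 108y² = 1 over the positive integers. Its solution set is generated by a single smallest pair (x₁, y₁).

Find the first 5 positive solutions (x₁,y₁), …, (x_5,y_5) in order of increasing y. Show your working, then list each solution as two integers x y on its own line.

√108 = [10; 2,1,1,4,1,1,2,20, …], period ℓ=8 (even) → k=7
k=0  a_k=10  p_k/q_k = 10/1
…
k=5  a_k=1  p_k/q_k = 291/28
k=6  a_k=1  p_k/q_k = 530/51
k=7  a_k=2  p_k/q_k = 1351/130
(x₁, y₁) = (1351, 130);  1351² − 108·130² = 1 ✓
(x_2, y_2) = (1351·1351 + 108·130·130, 1351·130 + 130·1351) = (3650401, 351260)
(x_3, y_3) = (1351·3650401 + 108·130·351260, 1351·351260 + 130·3650401) = (9863382151, 949104390)
(x_4, y_4) = (1351·9863382151 + 108·130·949104390, 1351·949104390 + 130·9863382151) = (26650854921601, 2564479710520)
(x_5, y_5) = (1351·26650854921601 + 108·130·2564479710520, 1351·2564479710520 + 130·26650854921601) = (72010600134783751, 6929223228720650)

1351 130
3650401 351260
9863382151 949104390
26650854921601 2564479710520
72010600134783751 6929223228720650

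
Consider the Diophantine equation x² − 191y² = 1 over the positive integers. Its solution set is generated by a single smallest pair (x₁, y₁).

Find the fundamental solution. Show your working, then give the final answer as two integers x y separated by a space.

d=191: √d = [13; 1,4,1,1,3,…,4,1,26] (ℓ=16, even), read p_15/q_15
i=0: a=13 ⇒ p=13, q=1
i=1: a=1 ⇒ p=14, q=1
i=2: a=4 ⇒ p=69, q=5
i=3: a=1 ⇒ p=83, q=6
i=4: a=1 ⇒ p=152, q=11
…
i=7: a=2 ⇒ p=2999, q=217
…
i=13: a=1 ⇒ p=1616447, q=116962
i=14: a=4 ⇒ p=7377553, q=533821
i=15: a=1 ⇒ p=8994000, q=650783
→ (8994000, 650783).  Check: 8994000²=80892036000000, 191·650783²=80892035999999, difference 1.

8994000 650783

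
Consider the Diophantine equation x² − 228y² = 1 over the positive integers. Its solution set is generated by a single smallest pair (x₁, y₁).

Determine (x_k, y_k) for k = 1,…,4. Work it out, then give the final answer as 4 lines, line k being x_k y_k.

151 10
45601 3020
13771351 912030
4158902401 275430040

√228 → a₀=15, period (10,30); ℓ=2 even so k=1
k=0  a_k=15  p_k/q_k = 15/1
k=1  a_k=10  p_k/q_k = 151/10
fundamental: x₁=151, y₁=10  (since 22801 − 228·100 = 1)
k=2:  x_2 = 151·151+228·10·10 = 45601,  y_2 = 151·10+10·151 = 3020
k=3:  x_3 = 151·45601+228·10·3020 = 13771351,  y_3 = 151·3020+10·45601 = 912030
k=4:  x_4 = 151·13771351+228·10·912030 = 4158902401,  y_4 = 151·912030+10·13771351 = 275430040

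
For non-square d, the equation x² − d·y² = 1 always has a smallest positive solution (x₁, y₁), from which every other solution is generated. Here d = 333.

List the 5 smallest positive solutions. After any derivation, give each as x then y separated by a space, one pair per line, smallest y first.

√333 → a₀=18, period (4,36); ℓ=2 even so k=1
k=0  a_k=18  p_k/q_k = 18/1
k=1  a_k=4  p_k/q_k = 73/4
(x₁, y₁) = (73, 4);  73² − 333·4² = 1 ✓
k=2:  x_2 = 73·73+333·4·4 = 10657,  y_2 = 73·4+4·73 = 584
k=3:  x_3 = 73·10657+333·4·584 = 1555849,  y_3 = 73·584+4·10657 = 85260
k=4:  x_4 = 73·1555849+333·4·85260 = 227143297,  y_4 = 73·85260+4·1555849 = 12447376
k=5:  x_5 = 73·227143297+333·4·12447376 = 33161365513,  y_5 = 73·12447376+4·227143297 = 1817231636

73 4
10657 584
1555849 85260
227143297 12447376
33161365513 1817231636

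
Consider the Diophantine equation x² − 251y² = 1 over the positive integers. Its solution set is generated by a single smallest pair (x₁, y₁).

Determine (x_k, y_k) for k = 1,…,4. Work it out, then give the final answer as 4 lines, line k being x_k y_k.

3674890 231957
27009633024199 1704832919460
198514860608593651330 12530146894788486843
1459040552203802437039183201 92093823044376819996025080

[15; 1,5,2,1,2,…,5,1,30] for √251; ℓ=14 ⇒ convergent index 13
k=0  a_k=15  p_k/q_k = 15/1
…
k=4  a_k=1  p_k/q_k = 301/19
…
k=12  a_k=5  p_k/q_k = 3097857/195535
k=13  a_k=1  p_k/q_k = 3674890/231957
(x₁, y₁) = (3674890, 231957);  3674890² − 251·231957² = 1 ✓
n=2: (3674890,231957)∘(3674890,231957) = (3674890·3674890+251·231957·231957, 3674890·231957+231957·3674890) = (27009633024199,1704832919460)
n=3: (27009633024199,1704832919460)∘(3674890,231957) = (3674890·27009633024199+251·231957·1704832919460, 3674890·1704832919460+231957·27009633024199) = (198514860608593651330,12530146894788486843)
n=4: (198514860608593651330,12530146894788486843)∘(3674890,231957) = (3674890·198514860608593651330+251·231957·12530146894788486843, 3674890·12530146894788486843+231957·198514860608593651330) = (1459040552203802437039183201,92093823044376819996025080)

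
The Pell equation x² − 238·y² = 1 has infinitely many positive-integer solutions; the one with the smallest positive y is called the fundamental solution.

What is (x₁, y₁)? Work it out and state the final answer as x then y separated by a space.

√238 → a₀=15, period (2,2,1,14,1,2,2,30); ℓ=8 even so k=7
a_0=15:  p_0=15·1+0=15,  q_0=15·0+1=1
a_1=2:  p_1=2·15+1=31,  q_1=2·1+0=2
…
a_3=1:  p_3=1·77+31=108,  q_3=1·5+2=7
…
a_6=2:  p_6=2·1697+1589=4983,  q_6=2·110+103=323
a_7=2:  p_7=2·4983+1697=11663,  q_7=2·323+110=756
→ (11663, 756).  Check: 11663²=136025569, 238·756²=136025568, difference 1.

11663 756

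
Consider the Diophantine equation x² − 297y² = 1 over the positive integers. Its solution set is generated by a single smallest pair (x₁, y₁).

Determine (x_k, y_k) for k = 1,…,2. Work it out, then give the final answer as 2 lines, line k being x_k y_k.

√297 → a₀=17, period (4,3,1,1,2,1,1,3,4,34); ℓ=10 even so k=9
a_0=17:  p_0=17·1+0=17,  q_0=17·0+1=1
a_1=4:  p_1=4·17+1=69,  q_1=4·1+0=4
…
a_6=1:  p_6=1·1327+517=1844,  q_6=1·77+30=107
a_7=1:  p_7=1·1844+1327=3171,  q_7=1·107+77=184
a_8=3:  p_8=3·3171+1844=11357,  q_8=3·184+107=659
a_9=4:  p_9=4·11357+3171=48599,  q_9=4·659+184=2820
→ (48599, 2820).  Check: 48599²=2361862801, 297·2820²=2361862800, difference 1.
k=2:  x_2 = 48599·48599+297·2820·2820 = 4723725601,  y_2 = 48599·2820+2820·48599 = 274098360

48599 2820
4723725601 274098360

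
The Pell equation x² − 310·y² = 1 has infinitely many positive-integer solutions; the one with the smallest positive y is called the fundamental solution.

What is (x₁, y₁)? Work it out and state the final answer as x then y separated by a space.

[17; 1,1,1,1,5,…,1,1,34] for √310; ℓ=16 ⇒ convergent index 15
a_0=17:  p_0=17·1+0=17,  q_0=17·0+1=1
…
a_3=1:  p_3=1·35+18=53,  q_3=1·2+1=3
a_4=1:  p_4=1·53+35=88,  q_4=1·3+2=5
…
a_6=3:  p_6=3·493+88=1567,  q_6=3·28+5=89
…
a_8=2:  p_8=2·2060+1567=5687,  q_8=2·117+89=323
…
a_11=5:  p_11=5·28928+7747=152387,  q_11=5·1643+440=8655
…
a_13=1:  p_13=1·181315+152387=333702,  q_13=1·10298+8655=18953
a_14=1:  p_14=1·333702+181315=515017,  q_14=1·18953+10298=29251
a_15=1:  p_15=1·515017+333702=848719,  q_15=1·29251+18953=48204
(x₁, y₁) = (848719, 48204);  848719² − 310·48204² = 1 ✓

848719 48204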